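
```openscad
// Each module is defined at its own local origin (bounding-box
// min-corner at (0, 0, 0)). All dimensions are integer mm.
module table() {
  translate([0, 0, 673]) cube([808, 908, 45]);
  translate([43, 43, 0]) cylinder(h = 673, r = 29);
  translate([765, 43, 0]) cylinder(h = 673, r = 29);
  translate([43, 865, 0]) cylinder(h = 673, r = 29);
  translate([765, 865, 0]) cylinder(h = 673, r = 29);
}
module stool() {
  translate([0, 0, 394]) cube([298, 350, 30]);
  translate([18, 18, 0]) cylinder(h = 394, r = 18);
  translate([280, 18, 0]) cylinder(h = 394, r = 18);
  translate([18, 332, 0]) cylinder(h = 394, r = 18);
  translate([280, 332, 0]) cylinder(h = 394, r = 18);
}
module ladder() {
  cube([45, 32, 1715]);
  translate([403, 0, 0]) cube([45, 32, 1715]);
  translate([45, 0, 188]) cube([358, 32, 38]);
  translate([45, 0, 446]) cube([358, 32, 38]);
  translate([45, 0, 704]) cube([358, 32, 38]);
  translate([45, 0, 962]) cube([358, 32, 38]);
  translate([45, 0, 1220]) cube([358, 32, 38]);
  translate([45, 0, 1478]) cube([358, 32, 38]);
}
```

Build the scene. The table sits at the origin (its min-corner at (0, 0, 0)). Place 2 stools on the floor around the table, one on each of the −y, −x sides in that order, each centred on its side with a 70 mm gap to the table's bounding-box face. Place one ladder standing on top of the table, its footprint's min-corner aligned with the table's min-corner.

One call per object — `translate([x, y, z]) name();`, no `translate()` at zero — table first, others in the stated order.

table();
translate([255, -420, 0]) stool();
translate([-368, 279, 0]) stool();
translate([0, 0, 718]) ladder();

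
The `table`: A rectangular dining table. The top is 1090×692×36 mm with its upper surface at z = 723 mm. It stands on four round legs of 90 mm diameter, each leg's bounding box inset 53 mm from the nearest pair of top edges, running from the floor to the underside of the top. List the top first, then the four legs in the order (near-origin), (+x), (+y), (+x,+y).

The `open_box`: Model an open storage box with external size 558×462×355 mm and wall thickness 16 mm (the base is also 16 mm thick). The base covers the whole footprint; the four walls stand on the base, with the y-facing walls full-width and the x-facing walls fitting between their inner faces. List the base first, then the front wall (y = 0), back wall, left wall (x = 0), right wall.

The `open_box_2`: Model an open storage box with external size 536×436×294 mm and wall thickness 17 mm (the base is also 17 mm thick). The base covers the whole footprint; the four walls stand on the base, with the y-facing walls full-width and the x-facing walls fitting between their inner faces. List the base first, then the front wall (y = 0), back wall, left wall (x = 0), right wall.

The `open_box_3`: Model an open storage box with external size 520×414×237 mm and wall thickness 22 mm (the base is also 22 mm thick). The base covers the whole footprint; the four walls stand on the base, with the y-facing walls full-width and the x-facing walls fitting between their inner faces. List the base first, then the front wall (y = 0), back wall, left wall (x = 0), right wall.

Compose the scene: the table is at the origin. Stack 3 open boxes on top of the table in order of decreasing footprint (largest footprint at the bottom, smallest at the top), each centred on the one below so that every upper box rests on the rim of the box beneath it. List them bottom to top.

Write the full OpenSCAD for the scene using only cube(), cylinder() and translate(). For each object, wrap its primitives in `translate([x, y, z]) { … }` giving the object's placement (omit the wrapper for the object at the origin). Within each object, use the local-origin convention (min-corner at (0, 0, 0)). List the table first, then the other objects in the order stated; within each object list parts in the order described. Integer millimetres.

translate([0, 0, 687]) cube([1090, 692, 36]);
translate([98, 98, 0]) cylinder(h = 687, r = 45);
translate([992, 98, 0]) cylinder(h = 687, r = 45);
translate([98, 594, 0]) cylinder(h = 687, r = 45);
translate([992, 594, 0]) cylinder(h = 687, r = 45);
translate([266, 115, 723]) {
  cube([558, 462, 16]);
  translate([0, 0, 16]) cube([558, 16, 339]);
  translate([0, 446, 16]) cube([558, 16, 339]);
  translate([0, 16, 16]) cube([16, 430, 339]);
  translate([542, 16, 16]) cube([16, 430, 339]);
}
translate([277, 128, 1078]) {
  cube([536, 436, 17]);
  translate([0, 0, 17]) cube([536, 17, 277]);
  translate([0, 419, 17]) cube([536, 17, 277]);
  translate([0, 17, 17]) cube([17, 402, 277]);
  translate([519, 17, 17]) cube([17, 402, 277]);
}
translate([285, 139, 1372]) {
  cube([520, 414, 22]);
  translate([0, 0, 22]) cube([520, 22, 215]);
  translate([0, 392, 22]) cube([520, 22, 215]);
  translate([0, 22, 22]) cube([22, 370, 215]);
  translate([498, 22, 22]) cube([22, 370, 215]);
}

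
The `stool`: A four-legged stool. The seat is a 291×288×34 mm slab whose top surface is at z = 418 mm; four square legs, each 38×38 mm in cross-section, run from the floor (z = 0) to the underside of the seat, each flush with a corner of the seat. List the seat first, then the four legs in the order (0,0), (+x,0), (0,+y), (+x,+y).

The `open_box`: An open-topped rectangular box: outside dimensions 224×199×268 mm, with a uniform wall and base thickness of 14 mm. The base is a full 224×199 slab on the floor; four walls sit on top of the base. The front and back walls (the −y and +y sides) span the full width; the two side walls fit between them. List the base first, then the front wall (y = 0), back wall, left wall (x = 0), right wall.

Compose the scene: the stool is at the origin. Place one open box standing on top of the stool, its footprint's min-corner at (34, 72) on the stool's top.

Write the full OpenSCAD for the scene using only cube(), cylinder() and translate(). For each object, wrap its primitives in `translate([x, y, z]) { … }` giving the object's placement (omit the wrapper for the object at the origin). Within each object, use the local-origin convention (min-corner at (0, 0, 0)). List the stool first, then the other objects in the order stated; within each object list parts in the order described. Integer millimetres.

translate([0, 0, 384]) cube([291, 288, 34]);
cube([38, 38, 384]);
translate([253, 0, 0]) cube([38, 38, 384]);
translate([0, 250, 0]) cube([38, 38, 384]);
translate([253, 250, 0]) cube([38, 38, 384]);
translate([34, 72, 418]) {
  cube([224, 199, 14]);
  translate([0, 0, 14]) cube([224, 14, 254]);
  translate([0, 185, 14]) cube([224, 14, 254]);
  translate([0, 14, 14]) cube([14, 171, 254]);
  translate([210, 14, 14]) cube([14, 171, 254]);
}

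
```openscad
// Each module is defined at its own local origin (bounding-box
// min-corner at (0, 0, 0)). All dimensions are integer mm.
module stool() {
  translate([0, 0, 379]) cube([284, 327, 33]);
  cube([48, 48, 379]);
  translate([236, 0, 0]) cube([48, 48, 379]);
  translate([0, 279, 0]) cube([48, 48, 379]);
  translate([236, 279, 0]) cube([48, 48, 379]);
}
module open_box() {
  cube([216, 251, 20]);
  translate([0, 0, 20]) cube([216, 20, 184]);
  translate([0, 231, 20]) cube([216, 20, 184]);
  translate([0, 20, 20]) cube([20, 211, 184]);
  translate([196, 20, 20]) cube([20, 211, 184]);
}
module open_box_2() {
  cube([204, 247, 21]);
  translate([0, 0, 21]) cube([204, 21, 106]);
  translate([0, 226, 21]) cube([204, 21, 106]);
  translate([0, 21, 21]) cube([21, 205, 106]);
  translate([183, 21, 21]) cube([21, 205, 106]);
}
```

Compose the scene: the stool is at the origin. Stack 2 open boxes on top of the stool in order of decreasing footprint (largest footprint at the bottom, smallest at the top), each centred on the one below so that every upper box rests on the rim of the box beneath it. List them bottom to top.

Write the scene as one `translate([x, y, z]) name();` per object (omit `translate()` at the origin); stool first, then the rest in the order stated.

stool();
translate([34, 38, 412]) open_box();
translate([40, 40, 616]) open_box_2();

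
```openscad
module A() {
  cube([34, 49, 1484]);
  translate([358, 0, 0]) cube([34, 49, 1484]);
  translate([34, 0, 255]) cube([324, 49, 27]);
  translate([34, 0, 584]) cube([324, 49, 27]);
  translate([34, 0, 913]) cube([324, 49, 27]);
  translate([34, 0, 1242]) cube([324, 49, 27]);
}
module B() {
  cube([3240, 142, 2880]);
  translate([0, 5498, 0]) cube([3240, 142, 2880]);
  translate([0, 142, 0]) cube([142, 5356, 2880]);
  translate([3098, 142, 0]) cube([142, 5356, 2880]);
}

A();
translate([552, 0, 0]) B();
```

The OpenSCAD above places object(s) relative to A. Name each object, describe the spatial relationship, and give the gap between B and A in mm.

A is a ladder. B is a house frame. The house frame is on the floor beside the ladder on its +x side. The gap between the house frame and the ladder is 160 mm.

The house frame's nearest face is 160 mm from the ladder's +x face.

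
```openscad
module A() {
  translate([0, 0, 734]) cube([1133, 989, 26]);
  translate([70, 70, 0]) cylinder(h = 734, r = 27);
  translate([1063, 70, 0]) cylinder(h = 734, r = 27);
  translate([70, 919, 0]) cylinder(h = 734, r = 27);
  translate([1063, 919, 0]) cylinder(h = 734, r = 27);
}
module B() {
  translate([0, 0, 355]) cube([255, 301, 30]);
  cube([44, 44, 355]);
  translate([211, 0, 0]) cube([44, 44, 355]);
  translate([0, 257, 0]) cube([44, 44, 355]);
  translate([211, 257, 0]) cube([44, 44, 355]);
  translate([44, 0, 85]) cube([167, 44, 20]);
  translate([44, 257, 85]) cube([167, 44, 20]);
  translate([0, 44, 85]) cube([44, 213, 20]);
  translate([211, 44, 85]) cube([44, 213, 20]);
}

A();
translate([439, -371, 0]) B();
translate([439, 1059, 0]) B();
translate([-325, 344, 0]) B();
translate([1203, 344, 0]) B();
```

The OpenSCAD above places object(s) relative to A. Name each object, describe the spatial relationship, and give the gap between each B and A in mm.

Each stool's nearest face is 70 mm from the table's bounding box.

A is a table. B is a stool. Four stools sit around the table at the −y, +y, −x, +x sides. The gap between each stool and the table is 70 mm.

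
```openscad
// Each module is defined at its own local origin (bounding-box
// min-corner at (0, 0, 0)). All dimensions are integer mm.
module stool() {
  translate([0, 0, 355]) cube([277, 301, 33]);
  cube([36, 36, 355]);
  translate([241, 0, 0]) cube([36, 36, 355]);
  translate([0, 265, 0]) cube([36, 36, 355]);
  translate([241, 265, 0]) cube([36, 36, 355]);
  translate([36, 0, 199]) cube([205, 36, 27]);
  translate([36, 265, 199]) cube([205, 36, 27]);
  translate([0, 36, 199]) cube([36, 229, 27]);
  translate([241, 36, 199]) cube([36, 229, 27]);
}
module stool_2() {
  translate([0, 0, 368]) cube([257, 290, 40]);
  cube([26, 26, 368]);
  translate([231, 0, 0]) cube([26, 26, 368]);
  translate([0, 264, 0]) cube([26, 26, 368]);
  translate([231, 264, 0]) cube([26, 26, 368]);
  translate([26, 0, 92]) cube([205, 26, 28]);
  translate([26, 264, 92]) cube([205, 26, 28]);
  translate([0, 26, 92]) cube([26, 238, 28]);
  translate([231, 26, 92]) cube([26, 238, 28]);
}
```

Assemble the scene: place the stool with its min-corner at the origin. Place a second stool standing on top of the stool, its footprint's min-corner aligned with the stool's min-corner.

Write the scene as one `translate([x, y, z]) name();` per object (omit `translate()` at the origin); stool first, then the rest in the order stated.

stool();
translate([0, 0, 388]) stool_2();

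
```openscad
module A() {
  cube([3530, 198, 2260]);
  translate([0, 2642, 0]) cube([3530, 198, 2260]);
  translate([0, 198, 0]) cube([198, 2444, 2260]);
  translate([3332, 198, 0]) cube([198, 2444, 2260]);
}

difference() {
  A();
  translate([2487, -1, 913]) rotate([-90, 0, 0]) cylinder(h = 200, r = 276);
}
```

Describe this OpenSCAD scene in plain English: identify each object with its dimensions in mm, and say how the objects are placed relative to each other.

A is a box-shaped house frame (walls only): outside footprint 3530×2840 mm, wall height 2260 mm, wall thickness 198 mm. The two y-facing walls run the full x-width; the two x-facing walls fit between the inner faces of the y-facing walls.

The house frame has a circular hole of radius 276 mm through its front wall, centred at (x = 2487, z = 913).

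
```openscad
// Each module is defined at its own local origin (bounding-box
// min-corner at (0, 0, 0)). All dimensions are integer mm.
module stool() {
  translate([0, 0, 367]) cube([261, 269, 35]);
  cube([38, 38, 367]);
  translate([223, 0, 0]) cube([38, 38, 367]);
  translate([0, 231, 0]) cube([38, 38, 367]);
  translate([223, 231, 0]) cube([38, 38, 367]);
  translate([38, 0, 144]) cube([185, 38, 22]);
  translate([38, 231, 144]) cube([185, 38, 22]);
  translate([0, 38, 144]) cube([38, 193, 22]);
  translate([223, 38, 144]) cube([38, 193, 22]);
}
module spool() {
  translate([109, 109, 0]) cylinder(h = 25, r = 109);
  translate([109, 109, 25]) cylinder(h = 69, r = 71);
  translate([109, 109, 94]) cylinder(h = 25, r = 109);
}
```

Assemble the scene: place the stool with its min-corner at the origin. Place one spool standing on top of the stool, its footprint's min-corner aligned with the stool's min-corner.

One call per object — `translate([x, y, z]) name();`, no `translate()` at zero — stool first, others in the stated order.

stool();
translate([0, 0, 402]) spool();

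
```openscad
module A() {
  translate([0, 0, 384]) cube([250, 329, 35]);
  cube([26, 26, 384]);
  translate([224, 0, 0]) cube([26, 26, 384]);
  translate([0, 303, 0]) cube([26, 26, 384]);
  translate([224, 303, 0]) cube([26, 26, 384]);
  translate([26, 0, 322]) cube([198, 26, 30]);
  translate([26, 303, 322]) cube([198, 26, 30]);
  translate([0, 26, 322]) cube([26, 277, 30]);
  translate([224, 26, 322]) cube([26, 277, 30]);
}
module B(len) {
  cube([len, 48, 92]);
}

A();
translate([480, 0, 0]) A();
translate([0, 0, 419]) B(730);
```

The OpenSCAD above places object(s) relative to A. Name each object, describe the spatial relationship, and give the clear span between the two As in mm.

Second stool starts at x = 480; first ends at x = 250; clear span = 480 − 250 = 230 mm.

A is a stool. B is a beam. A beam spans the tops of two stools. The clear span between the two stools is 230 mm.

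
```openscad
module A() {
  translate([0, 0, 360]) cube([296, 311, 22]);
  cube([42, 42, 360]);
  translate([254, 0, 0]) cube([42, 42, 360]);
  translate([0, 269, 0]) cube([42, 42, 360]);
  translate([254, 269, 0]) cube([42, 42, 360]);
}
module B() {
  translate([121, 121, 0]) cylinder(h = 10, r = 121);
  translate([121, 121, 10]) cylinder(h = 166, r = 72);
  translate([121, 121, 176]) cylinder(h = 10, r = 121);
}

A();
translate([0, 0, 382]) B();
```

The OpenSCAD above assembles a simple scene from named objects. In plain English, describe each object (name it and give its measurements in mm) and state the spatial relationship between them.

A is a four-legged stool. The seat is 296×311 mm, 22 mm thick, top at z = 382 mm. It stands on four square legs, each 42×42 mm in cross-section, from z = 0 to the seat underside, each flush with a corner of the seat.

B is a spool: two coaxial disc flanges of radius 121 mm and thickness 10 mm, joined by a core cylinder of radius 72 mm and height 166 mm. The lower flange rests on z = 0 and the three cylinders share a vertical axis.

The spool is on top of the stool.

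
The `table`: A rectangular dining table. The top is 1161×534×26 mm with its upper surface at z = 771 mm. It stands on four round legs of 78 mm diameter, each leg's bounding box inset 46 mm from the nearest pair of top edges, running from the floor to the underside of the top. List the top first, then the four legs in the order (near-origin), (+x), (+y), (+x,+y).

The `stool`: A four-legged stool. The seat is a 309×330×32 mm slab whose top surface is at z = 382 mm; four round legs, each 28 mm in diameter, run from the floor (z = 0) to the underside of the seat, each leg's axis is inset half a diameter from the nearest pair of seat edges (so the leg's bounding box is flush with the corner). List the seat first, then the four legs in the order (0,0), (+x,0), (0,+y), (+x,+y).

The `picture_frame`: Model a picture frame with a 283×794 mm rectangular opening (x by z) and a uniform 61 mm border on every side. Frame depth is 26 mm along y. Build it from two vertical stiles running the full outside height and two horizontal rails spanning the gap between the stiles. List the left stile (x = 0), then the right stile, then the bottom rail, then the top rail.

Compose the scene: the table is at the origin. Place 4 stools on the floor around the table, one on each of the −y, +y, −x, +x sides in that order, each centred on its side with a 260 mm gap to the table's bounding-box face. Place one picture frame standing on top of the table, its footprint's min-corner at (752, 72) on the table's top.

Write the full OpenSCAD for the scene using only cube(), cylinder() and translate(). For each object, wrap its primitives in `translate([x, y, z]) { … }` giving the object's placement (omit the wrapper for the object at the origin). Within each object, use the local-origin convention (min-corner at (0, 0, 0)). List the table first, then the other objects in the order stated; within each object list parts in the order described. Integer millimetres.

translate([0, 0, 745]) cube([1161, 534, 26]);
translate([85, 85, 0]) cylinder(h = 745, r = 39);
translate([1076, 85, 0]) cylinder(h = 745, r = 39);
translate([85, 449, 0]) cylinder(h = 745, r = 39);
translate([1076, 449, 0]) cylinder(h = 745, r = 39);
translate([426, -590, 0]) {
  translate([0, 0, 350]) cube([309, 330, 32]);
  translate([14, 14, 0]) cylinder(h = 350, r = 14);
  translate([295, 14, 0]) cylinder(h = 350, r = 14);
  translate([14, 316, 0]) cylinder(h = 350, r = 14);
  translate([295, 316, 0]) cylinder(h = 350, r = 14);
}
translate([426, 794, 0]) {
  translate([0, 0, 350]) cube([309, 330, 32]);
  translate([14, 14, 0]) cylinder(h = 350, r = 14);
  translate([295, 14, 0]) cylinder(h = 350, r = 14);
  translate([14, 316, 0]) cylinder(h = 350, r = 14);
  translate([295, 316, 0]) cylinder(h = 350, r = 14);
}
translate([-569, 102, 0]) {
  translate([0, 0, 350]) cube([309, 330, 32]);
  translate([14, 14, 0]) cylinder(h = 350, r = 14);
  translate([295, 14, 0]) cylinder(h = 350, r = 14);
  translate([14, 316, 0]) cylinder(h = 350, r = 14);
  translate([295, 316, 0]) cylinder(h = 350, r = 14);
}
translate([1421, 102, 0]) {
  translate([0, 0, 350]) cube([309, 330, 32]);
  translate([14, 14, 0]) cylinder(h = 350, r = 14);
  translate([295, 14, 0]) cylinder(h = 350, r = 14);
  translate([14, 316, 0]) cylinder(h = 350, r = 14);
  translate([295, 316, 0]) cylinder(h = 350, r = 14);
}
translate([752, 72, 771]) {
  cube([61, 26, 916]);
  translate([344, 0, 0]) cube([61, 26, 916]);
  translate([61, 0, 0]) cube([283, 26, 61]);
  translate([61, 0, 855]) cube([283, 26, 61]);
}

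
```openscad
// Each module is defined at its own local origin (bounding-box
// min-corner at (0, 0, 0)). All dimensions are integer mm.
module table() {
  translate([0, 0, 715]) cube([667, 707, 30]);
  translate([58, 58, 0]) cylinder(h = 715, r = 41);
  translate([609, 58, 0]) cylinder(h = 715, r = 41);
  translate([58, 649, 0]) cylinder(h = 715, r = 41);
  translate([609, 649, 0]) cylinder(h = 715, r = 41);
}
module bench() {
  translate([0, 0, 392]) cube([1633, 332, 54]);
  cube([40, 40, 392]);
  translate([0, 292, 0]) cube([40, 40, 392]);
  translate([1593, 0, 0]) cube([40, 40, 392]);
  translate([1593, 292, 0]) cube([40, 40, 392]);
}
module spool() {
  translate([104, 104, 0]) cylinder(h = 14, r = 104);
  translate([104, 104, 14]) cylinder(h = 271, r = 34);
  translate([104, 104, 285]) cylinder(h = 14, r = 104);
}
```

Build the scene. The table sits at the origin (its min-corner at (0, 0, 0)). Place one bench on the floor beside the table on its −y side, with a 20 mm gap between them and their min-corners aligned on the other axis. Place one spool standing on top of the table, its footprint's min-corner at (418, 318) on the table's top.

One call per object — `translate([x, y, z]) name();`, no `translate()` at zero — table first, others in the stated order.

table();
translate([0, -352, 0]) bench();
translate([418, 318, 745]) spool();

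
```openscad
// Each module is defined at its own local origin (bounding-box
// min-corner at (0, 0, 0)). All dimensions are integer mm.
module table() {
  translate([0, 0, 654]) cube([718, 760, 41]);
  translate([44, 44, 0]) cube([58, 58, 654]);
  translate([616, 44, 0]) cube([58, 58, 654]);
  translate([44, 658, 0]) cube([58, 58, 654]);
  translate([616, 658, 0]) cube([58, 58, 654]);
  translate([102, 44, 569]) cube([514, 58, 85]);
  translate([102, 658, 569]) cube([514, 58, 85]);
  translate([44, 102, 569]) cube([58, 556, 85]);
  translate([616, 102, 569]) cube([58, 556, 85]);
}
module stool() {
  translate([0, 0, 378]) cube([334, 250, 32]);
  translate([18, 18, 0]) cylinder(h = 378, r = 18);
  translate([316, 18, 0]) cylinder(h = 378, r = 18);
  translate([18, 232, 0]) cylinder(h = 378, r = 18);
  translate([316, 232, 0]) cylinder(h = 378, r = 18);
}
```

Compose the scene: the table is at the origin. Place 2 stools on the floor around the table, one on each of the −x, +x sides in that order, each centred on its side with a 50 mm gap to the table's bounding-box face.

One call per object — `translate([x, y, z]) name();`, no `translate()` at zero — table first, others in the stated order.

table();
translate([-384, 255, 0]) stool();
translate([768, 255, 0]) stool();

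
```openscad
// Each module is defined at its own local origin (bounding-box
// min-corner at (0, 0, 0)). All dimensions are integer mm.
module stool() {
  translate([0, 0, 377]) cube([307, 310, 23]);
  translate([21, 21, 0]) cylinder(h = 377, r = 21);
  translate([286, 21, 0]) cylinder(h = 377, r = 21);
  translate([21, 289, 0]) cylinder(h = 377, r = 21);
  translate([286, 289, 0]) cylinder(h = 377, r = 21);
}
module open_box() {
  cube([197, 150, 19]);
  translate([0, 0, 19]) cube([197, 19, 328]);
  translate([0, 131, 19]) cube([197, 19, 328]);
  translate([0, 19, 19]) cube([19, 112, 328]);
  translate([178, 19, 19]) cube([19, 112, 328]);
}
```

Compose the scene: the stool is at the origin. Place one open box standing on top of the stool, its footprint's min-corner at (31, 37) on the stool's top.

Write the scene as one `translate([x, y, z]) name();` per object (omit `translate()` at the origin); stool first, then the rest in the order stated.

stool();
translate([31, 37, 400]) open_box();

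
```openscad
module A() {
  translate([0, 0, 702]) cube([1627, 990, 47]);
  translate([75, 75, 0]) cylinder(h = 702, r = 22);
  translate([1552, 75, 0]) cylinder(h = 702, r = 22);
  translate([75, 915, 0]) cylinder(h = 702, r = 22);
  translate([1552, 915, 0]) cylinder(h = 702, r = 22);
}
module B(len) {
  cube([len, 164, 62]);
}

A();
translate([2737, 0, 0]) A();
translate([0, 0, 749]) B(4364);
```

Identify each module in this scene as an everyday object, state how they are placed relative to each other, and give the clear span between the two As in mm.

A is a table. B is a beam. A beam spans the tops of two tables. The clear span between the two tables is 1110 mm.

Second table starts at x = 2737; first ends at x = 1627; clear span = 2737 − 1627 = 1110 mm.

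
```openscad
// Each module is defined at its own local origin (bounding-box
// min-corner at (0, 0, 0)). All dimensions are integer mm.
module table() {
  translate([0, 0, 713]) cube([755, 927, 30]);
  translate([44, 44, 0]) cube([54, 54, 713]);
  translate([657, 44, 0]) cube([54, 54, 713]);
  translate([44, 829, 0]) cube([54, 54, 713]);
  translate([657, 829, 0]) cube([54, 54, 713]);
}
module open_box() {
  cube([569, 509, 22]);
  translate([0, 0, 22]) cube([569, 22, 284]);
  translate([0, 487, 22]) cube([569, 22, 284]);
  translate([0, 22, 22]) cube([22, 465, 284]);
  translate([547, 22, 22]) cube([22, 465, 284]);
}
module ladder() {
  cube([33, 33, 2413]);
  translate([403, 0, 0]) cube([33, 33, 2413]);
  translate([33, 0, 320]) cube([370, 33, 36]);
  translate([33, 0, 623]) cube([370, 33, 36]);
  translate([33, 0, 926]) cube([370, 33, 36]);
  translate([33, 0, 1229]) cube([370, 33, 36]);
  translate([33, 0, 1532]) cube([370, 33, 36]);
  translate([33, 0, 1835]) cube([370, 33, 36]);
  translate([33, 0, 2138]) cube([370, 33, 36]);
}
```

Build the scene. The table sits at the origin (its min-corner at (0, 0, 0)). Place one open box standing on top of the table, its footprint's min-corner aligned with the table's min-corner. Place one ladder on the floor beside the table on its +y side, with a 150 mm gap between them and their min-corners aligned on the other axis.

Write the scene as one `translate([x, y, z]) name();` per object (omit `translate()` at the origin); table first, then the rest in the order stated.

table();
translate([0, 0, 743]) open_box();
translate([0, 1077, 0]) ladder();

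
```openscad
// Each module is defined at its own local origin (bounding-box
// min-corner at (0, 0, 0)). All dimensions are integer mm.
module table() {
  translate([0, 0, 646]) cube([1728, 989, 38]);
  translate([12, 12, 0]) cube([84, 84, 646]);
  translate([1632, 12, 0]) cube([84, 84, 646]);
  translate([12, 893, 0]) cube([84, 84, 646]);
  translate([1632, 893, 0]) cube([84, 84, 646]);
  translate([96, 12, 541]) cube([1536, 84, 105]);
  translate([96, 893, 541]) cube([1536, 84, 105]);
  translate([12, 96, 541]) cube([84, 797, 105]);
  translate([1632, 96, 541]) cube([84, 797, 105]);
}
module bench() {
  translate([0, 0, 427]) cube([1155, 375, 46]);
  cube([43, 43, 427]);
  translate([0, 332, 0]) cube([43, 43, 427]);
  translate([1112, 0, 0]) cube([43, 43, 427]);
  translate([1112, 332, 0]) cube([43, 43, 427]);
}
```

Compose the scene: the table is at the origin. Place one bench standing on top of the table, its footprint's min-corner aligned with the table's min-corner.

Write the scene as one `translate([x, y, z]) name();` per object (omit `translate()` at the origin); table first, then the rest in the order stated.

table();
translate([0, 0, 684]) bench();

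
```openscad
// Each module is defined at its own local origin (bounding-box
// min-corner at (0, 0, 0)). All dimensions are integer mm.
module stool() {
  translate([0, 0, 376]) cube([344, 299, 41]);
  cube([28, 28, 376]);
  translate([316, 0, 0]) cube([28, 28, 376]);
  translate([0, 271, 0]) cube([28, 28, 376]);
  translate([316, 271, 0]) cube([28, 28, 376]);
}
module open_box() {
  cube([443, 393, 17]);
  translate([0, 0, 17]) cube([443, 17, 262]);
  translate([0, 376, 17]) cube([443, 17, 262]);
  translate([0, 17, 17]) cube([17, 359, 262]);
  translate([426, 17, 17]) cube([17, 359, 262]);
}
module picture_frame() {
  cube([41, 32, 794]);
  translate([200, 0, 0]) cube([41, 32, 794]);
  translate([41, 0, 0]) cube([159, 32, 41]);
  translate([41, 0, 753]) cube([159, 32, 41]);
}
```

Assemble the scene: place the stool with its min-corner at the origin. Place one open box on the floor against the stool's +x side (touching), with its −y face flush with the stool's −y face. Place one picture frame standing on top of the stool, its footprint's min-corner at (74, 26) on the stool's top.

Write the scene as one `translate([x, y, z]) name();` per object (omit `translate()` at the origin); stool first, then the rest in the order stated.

stool();
translate([344, 0, 0]) open_box();
translate([74, 26, 417]) picture_frame();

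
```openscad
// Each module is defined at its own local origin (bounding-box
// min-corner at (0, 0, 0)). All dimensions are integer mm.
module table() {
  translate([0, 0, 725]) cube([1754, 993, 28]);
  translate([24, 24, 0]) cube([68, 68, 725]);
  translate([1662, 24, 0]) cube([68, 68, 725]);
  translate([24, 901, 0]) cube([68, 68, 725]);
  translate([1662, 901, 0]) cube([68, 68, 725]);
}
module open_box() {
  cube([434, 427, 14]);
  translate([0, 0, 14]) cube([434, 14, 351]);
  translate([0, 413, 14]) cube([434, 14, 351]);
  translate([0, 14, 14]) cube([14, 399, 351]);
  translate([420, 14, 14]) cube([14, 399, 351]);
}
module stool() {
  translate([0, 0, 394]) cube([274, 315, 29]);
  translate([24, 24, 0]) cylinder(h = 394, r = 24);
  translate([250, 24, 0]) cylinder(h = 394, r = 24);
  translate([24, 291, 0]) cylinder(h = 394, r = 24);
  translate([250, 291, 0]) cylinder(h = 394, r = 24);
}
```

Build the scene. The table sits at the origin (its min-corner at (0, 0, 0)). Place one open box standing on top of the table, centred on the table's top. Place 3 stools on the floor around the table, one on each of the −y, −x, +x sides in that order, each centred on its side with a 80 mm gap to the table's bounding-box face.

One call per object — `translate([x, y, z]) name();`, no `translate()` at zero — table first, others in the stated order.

table();
translate([660, 283, 753]) open_box();
translate([740, -395, 0]) stool();
translate([-354, 339, 0]) stool();
translate([1834, 339, 0]) stool();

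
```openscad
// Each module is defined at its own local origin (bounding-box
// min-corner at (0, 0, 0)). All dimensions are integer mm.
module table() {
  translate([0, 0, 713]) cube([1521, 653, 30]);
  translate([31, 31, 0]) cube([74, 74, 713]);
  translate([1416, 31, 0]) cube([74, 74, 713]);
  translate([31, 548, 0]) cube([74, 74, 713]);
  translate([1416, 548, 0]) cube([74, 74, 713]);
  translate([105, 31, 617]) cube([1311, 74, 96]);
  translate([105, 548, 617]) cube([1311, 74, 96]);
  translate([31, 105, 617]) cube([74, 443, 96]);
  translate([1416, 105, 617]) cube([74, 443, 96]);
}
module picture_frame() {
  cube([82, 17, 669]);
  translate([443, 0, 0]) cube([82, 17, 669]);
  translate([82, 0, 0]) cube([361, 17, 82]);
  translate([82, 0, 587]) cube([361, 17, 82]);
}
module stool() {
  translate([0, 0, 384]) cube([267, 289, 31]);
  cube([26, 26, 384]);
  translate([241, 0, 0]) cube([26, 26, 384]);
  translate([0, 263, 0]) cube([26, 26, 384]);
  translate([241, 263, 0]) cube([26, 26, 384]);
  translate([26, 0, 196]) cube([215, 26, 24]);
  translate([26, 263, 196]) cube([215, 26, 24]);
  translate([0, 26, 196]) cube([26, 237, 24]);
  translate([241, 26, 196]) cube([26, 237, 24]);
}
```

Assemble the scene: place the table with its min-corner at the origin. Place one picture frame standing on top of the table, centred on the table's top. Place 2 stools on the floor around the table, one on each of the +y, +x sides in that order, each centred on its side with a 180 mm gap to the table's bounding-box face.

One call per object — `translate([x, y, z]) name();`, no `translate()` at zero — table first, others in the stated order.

table();
translate([498, 318, 743]) picture_frame();
translate([627, 833, 0]) stool();
translate([1701, 182, 0]) stool();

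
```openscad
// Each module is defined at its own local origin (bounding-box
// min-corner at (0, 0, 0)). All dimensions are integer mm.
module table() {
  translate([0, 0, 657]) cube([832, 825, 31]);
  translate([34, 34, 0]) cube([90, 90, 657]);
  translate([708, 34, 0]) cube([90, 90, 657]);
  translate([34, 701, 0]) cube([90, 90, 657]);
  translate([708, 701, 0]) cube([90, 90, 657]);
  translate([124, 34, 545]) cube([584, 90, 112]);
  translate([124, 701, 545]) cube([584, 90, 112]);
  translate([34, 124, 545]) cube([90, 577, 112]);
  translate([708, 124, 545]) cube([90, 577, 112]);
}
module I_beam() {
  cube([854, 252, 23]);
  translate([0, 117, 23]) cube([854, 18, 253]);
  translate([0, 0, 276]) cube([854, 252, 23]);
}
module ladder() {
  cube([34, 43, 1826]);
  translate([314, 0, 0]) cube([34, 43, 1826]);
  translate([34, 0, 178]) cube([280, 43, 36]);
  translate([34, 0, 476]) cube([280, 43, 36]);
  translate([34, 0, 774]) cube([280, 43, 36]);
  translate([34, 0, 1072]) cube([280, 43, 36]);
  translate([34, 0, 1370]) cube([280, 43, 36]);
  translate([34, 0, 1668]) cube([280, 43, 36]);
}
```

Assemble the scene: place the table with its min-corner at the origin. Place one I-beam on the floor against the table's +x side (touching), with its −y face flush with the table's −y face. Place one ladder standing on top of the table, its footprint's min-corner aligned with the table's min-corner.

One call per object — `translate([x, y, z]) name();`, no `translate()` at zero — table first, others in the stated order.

table();
translate([832, 0, 0]) I_beam();
translate([0, 0, 688]) ladder();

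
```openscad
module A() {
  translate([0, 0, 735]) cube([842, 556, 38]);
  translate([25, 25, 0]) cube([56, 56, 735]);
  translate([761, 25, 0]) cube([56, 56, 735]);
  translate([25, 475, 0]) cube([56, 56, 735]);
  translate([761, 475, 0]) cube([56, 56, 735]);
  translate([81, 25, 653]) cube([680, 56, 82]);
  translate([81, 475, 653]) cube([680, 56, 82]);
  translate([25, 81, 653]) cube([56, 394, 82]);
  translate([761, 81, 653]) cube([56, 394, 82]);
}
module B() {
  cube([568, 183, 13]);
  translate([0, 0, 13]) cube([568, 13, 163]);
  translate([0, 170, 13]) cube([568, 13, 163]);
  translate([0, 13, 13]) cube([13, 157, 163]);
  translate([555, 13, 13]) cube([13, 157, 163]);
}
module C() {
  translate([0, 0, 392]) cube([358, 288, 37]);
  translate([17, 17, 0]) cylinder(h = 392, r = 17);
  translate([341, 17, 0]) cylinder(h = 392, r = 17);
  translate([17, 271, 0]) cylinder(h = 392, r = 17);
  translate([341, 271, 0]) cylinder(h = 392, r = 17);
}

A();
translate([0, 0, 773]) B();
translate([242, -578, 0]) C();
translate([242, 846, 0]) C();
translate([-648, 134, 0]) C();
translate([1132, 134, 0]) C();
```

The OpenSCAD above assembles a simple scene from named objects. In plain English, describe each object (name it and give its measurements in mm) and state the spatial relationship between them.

A is a rectangular dining table. The top is 842×556×38 mm with its upper surface at z = 773 mm. It stands on four 56×56 mm square legs, each inset 25 mm from the nearest pair of top edges, running from the floor to the underside of the top. Four apron rails, 56 mm thick and 82 mm tall, run between adjacent legs with their top edges flush with the underside of the top and their outer faces flush with the legs' outer faces.

B is an open-topped rectangular box: outside dimensions 568×183×176 mm, with a uniform wall and base thickness of 13 mm. The base is a full 568×183 slab on the floor; four walls sit on top of the base. The front and back walls (the −y and +y sides) span the full width; the two side walls fit between them.

C is a simple wooden stool: a rectangular seat 358 mm (x) by 288 mm (y), 37 mm thick, top face at z = 429 mm, on four round legs, each 34 mm in diameter. The legs rest on z = 0, each leg's axis is inset half a diameter from the nearest pair of seat edges (so the leg's bounding box is flush with the corner).

The open box is on top of the table. Four stools sit around the table at the −y, +y, −x, +x sides.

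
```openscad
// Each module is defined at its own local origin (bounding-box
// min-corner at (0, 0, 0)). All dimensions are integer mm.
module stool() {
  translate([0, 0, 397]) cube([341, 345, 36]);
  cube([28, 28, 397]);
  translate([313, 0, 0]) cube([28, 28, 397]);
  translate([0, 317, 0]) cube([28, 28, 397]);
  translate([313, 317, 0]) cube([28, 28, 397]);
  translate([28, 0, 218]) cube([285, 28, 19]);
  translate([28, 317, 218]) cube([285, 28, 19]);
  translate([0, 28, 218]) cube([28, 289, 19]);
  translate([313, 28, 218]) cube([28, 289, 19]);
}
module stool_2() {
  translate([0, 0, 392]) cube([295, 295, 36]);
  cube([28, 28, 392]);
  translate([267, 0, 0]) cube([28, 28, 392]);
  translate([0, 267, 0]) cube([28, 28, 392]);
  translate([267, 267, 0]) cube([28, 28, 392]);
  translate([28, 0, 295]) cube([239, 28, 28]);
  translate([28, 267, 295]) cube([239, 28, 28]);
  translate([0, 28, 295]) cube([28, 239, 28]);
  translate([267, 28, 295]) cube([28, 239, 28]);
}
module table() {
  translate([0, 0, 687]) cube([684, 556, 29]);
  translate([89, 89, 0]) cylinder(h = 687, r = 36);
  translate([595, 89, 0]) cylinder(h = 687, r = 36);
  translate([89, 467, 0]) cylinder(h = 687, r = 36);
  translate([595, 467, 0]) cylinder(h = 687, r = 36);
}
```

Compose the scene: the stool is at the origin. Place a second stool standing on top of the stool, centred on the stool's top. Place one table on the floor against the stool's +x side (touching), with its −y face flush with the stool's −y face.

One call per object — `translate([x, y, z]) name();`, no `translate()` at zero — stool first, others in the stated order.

stool();
translate([23, 25, 433]) stool_2();
translate([341, 0, 0]) table();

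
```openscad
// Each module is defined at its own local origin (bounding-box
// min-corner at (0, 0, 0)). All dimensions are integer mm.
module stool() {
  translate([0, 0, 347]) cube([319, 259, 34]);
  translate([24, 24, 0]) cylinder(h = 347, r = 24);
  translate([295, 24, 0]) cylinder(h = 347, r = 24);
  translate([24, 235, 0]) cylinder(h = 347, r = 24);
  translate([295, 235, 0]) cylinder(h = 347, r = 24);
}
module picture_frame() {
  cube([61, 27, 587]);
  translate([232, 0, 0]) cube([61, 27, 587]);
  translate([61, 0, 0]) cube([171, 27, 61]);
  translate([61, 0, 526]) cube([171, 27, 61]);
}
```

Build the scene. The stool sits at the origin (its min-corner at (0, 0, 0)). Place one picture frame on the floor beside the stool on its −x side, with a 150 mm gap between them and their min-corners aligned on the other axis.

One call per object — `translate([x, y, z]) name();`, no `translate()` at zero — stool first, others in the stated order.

stool();
translate([-443, 0, 0]) picture_frame();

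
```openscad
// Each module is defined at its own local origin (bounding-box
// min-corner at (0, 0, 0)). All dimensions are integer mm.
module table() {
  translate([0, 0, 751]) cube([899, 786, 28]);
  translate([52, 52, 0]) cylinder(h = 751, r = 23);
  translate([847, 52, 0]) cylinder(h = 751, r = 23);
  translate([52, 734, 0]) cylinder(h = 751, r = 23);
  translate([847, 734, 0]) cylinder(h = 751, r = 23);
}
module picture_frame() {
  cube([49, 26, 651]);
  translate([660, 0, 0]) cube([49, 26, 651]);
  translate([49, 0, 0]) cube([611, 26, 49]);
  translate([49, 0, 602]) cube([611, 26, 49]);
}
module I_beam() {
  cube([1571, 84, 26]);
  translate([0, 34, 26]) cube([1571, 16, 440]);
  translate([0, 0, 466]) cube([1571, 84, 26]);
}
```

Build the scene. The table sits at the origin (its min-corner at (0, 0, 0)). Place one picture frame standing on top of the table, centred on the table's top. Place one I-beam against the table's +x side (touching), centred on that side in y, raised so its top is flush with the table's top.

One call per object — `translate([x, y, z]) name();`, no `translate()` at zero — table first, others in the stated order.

table();
translate([95, 380, 779]) picture_frame();
translate([899, 351, 287]) I_beam();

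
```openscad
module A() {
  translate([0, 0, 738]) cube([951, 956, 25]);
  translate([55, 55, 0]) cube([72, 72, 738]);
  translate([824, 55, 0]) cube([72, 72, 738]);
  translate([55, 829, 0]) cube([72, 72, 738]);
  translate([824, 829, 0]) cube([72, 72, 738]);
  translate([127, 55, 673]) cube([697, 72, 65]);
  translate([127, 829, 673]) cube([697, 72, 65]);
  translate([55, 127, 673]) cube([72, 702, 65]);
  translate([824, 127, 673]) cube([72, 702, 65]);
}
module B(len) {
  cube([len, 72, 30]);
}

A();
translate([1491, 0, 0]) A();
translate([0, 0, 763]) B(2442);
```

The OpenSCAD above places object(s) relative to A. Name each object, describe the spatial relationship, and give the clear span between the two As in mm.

Second table starts at x = 1491; first ends at x = 951; clear span = 1491 − 951 = 540 mm.

A is a table. B is a beam. A beam spans the tops of two tables. The clear span between the two tables is 540 mm.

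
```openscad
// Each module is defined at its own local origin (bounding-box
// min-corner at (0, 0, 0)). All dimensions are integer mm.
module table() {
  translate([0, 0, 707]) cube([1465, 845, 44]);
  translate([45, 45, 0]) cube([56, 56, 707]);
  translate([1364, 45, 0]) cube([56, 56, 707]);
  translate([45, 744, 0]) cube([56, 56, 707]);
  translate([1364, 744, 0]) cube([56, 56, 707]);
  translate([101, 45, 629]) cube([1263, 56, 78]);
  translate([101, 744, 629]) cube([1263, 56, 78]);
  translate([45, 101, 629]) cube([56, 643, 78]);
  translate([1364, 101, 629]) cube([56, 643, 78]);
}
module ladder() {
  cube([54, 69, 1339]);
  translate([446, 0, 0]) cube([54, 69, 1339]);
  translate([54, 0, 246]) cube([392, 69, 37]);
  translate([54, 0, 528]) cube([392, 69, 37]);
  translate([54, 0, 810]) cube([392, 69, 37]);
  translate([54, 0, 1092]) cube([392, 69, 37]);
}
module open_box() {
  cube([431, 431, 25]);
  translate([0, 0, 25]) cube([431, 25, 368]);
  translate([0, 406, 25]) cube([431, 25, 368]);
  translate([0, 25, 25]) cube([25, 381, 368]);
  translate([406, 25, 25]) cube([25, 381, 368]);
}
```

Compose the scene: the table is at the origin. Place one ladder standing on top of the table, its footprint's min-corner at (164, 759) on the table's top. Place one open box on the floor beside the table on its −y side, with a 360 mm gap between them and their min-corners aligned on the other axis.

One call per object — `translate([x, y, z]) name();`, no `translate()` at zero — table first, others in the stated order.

table();
translate([164, 759, 751]) ladder();
translate([0, -791, 0]) open_box();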